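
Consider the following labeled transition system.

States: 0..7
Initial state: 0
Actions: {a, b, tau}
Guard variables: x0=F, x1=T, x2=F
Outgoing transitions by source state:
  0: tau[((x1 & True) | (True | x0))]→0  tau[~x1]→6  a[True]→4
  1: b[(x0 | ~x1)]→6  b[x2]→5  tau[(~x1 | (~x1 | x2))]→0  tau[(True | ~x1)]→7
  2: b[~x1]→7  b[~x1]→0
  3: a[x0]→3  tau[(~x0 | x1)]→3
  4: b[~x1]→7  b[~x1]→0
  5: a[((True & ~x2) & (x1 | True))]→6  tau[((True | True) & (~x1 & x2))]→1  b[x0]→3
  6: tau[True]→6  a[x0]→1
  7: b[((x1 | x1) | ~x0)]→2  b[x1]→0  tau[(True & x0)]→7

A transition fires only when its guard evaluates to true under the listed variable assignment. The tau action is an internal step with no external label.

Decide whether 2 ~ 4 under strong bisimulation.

Answer: BISIMILAR

Analysis:
Refine partition for ~:
  round 0: {{0,1,2,3,4,5,6,7}}
  round 1: {{0},{1,3,6},{2,4},{5},{7}}
  round 2: {{0},{1},{2,4},{3,6},{5},{7}}
Fixed point at round 3; 6 class(es).
2∈{2,4}, 4∈{2,4}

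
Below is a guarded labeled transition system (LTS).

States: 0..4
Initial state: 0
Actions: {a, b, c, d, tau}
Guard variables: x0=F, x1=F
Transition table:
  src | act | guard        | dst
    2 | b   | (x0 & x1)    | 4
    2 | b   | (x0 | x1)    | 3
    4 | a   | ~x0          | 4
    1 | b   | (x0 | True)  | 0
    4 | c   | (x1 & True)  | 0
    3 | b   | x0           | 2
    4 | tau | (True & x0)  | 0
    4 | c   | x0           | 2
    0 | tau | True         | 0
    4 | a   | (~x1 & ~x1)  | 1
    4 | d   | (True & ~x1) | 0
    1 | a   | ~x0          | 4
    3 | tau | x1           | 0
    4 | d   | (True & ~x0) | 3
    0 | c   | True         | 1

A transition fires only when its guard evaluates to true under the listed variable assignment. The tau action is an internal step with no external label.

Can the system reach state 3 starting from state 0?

After dropping false guards: 8 live edges.
L0 = {0}
L1 = {1}  now seen {0,1}
L2 = {4}  now seen {0,1,4}
L3 = {3}  now seen {0,1,3,4}
R = {0,1,3,4}
Path to 3: c·a·d

Answer: REACHABLE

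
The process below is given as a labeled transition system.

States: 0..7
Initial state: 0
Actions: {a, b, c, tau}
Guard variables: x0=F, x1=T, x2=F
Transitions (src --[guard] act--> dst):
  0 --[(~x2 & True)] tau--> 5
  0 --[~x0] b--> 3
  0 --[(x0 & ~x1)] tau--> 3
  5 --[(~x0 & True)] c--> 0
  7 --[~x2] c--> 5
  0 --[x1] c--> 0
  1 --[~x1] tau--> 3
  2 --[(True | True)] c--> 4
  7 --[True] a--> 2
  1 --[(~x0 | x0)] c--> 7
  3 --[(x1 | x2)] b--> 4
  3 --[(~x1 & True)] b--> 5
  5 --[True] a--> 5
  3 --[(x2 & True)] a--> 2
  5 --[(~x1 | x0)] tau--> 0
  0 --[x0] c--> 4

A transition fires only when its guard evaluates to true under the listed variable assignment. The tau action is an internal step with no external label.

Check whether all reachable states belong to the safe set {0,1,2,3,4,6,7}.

Answer: INVARIANT VIOLATED at state 5

Analysis:
Allowed set {0,1,2,3,4,6,7}
Reachable = {0,3,4,5}
  0: ✓
  3: ✓
  4: ✓
  5: ✗ unsafe
reach 5 via tau — violates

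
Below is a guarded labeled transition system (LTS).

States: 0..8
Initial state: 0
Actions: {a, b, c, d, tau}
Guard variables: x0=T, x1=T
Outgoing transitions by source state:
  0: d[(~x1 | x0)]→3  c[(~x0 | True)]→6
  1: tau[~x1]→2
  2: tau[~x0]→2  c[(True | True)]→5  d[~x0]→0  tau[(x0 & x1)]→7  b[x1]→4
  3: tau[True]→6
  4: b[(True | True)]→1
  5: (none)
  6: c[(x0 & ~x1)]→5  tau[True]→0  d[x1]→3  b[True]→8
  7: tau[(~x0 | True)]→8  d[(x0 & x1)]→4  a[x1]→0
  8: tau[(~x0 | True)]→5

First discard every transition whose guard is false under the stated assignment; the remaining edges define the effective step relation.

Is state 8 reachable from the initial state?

Answer: REACHABLE

Working:
14 transition(s) survive guard evaluation.
L0 = {0}
L1 = {3,6}  total {0,3,6}
L2 = {8}  total {0,3,6,8}
L3 = {5}  total {0,3,5,6,8}
Reach set: {0,3,5,6,8}
witness 8: c·b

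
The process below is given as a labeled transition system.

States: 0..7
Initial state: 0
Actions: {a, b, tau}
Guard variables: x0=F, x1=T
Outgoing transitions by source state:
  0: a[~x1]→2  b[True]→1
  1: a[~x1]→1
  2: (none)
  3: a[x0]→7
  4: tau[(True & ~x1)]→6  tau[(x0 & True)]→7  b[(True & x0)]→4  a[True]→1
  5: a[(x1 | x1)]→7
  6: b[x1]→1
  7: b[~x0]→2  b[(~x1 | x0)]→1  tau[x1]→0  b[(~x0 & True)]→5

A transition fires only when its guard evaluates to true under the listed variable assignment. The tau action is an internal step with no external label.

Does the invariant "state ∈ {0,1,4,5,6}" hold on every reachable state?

Allowed set {0,1,4,5,6}
Reach set: {0,1}
  0: ✓
  1: ✓

Answer: INVARIANT HOLDS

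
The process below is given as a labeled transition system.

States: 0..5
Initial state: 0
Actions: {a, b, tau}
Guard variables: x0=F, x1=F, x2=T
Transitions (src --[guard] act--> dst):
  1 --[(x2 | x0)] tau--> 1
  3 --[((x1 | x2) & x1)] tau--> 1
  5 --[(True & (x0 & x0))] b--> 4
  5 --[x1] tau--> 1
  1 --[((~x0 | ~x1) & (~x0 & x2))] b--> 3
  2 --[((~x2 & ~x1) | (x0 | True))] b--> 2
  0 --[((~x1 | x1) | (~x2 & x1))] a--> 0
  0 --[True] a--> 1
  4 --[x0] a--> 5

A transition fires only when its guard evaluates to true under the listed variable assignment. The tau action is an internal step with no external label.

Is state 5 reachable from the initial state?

After dropping false guards: 5 live edges.
depth 0: {0}
depth 1: {1}  total {0,1}
depth 2: {3}  total {0,1,3}
Reach set: {0,1,3}

Answer: UNREACHABLE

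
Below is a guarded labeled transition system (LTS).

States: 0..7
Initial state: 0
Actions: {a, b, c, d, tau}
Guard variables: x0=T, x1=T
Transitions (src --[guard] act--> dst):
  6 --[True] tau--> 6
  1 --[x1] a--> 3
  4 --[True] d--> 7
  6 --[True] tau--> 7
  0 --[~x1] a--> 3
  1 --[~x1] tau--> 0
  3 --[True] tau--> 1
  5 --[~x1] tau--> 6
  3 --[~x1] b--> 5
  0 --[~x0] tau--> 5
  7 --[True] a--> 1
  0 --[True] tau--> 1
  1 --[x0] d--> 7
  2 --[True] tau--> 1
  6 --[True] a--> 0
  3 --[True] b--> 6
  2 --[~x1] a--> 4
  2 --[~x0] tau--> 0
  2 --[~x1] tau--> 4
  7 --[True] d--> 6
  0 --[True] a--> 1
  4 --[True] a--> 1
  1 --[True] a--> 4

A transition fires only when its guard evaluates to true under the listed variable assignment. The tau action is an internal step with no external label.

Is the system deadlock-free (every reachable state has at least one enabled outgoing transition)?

Answer: DEADLOCK-FREE

Trace:
Reachable = {0,1,3,4,6,7}
  0: a→1  tau→1  [2 exit(s)]
  1: a→3  a→4  d→7  [3 exit(s)]
  3: b→6  tau→1  [2 exit(s)]
  4: a→1  d→7  [2 exit(s)]
  6: a→0  tau→6  tau→7  [3 exit(s)]
  7: a→1  d→6  [2 exit(s)]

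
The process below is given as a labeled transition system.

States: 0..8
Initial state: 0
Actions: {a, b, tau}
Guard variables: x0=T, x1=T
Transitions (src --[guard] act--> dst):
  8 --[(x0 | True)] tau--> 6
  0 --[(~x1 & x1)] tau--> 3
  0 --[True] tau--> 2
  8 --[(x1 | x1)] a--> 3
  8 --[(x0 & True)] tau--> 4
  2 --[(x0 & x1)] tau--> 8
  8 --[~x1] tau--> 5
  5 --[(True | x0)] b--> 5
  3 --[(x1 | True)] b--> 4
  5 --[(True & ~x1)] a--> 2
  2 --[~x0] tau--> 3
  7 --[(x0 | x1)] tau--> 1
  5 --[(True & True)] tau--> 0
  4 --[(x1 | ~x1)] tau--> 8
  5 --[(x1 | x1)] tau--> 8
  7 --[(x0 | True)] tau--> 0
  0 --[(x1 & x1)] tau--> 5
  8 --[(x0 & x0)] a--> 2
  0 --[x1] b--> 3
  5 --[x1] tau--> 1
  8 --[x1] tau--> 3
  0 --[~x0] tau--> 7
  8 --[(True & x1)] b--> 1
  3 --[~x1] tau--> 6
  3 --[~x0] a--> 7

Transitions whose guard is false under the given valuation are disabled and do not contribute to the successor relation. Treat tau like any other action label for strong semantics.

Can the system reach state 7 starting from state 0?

Answer: UNREACHABLE

Working:
18 transition(s) survive guard evaluation.
Layer 0: {0}
Layer 1: {2,3,5}  now seen {0,2,3,5}
Layer 2: {1,4,8}  now seen {0,1,2,3,4,5,8}
Layer 3: {6}  now seen {0,1,2,3,4,5,6,8}
Reach set: {0,1,2,3,4,5,6,8}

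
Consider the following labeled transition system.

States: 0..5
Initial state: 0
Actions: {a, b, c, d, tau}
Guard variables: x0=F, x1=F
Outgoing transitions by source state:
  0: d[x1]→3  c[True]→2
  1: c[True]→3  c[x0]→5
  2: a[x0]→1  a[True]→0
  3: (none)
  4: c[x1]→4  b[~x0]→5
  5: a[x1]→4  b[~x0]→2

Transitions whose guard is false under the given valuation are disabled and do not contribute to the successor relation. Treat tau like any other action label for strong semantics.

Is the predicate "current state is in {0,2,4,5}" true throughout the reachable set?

Allowed set {0,2,4,5}
R = {0,2}
  0: ✓
  2: ✓

Answer: INVARIANT HOLDS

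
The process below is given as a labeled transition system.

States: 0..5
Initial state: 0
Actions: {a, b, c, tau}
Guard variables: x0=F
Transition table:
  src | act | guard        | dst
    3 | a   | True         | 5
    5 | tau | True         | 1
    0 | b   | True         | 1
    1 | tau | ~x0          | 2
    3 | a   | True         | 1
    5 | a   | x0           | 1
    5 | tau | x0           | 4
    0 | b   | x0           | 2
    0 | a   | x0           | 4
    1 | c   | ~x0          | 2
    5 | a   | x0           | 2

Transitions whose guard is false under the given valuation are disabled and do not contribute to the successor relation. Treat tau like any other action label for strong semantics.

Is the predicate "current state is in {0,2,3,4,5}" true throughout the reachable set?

Allowed set {0,2,3,4,5}
Reachable = {0,1,2}
  0: safe
  1: VIOLATES
  2: safe
reach 1 via b — violates

Answer: INVARIANT VIOLATED at state 1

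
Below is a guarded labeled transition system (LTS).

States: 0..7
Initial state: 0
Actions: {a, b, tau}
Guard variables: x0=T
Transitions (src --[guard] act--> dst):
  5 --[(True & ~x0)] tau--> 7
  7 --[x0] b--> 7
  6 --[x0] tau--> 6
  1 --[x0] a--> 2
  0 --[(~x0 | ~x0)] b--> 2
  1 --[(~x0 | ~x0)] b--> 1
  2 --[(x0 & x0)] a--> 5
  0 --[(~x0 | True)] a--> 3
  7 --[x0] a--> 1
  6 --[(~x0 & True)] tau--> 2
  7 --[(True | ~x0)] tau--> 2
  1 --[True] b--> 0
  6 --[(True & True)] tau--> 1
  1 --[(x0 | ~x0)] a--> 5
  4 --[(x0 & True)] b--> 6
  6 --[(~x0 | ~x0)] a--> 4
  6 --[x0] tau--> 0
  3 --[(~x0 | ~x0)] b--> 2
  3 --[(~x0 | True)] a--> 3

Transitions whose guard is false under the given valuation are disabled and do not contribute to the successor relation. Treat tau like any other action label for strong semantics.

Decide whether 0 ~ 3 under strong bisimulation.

Answer: BISIMILAR

Trace:
Refine partition for ~:
  round 0: {{0,1,2,3,4,5,6,7}}
  round 1: {{0,2,3},{1},{4},{5},{6},{7}}
  round 2: {{0,3},{1},{2},{4},{5},{6},{7}}
stable after 3 split(s): 7 block(s)
class of 0: {0,3}; class of 3: {0,3}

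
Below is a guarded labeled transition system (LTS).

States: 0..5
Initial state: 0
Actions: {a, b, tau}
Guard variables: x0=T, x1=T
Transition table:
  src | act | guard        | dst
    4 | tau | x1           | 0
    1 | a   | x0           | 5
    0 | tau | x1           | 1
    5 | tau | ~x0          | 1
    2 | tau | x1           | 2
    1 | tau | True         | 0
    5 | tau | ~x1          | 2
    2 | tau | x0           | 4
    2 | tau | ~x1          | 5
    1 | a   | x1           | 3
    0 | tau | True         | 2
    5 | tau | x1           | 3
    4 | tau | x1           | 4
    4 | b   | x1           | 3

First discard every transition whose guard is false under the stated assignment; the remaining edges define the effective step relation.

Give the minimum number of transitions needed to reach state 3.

Layered search for 3:
  depth 0: {0}
  depth 1: {1,2}
  depth 2: {3,4,5}
first hit 3 at d=2 via tau·a

Answer: 2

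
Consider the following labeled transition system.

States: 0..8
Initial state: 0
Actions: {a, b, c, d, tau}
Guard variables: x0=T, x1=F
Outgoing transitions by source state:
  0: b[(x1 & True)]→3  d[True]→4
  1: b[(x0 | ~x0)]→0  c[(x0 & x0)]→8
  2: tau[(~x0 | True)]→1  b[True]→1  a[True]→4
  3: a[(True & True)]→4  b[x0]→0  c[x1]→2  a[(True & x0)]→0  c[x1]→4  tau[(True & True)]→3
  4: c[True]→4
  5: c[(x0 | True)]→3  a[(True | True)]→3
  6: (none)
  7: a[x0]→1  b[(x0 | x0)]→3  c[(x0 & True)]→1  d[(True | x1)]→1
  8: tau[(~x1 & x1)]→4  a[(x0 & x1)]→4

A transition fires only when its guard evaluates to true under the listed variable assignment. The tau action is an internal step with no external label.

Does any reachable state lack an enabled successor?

Reachable = {0,4}
  0: d→4  [1 out]
  4: c→4  [1 out]

Answer: DEADLOCK-FREE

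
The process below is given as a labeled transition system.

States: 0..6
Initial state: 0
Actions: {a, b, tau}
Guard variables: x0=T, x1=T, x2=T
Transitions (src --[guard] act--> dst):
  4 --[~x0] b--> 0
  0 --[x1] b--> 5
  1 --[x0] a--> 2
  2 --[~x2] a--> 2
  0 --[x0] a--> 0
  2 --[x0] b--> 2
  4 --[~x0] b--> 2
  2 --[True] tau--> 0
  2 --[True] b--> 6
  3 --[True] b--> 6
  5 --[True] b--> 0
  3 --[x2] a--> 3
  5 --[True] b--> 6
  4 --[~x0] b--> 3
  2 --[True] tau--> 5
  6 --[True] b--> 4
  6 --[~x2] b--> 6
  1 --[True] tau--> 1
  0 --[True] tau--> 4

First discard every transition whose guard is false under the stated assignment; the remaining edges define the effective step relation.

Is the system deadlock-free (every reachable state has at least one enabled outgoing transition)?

Reach set: {0,4,5,6}
  0: a→0  b→5  tau→4  [deg 3]
  4: ∅  [STUCK]
  5: b→0  b→6  [deg 2]
  6: b→4  [deg 1]
witness 4: tau

Answer: DEADLOCK at state 4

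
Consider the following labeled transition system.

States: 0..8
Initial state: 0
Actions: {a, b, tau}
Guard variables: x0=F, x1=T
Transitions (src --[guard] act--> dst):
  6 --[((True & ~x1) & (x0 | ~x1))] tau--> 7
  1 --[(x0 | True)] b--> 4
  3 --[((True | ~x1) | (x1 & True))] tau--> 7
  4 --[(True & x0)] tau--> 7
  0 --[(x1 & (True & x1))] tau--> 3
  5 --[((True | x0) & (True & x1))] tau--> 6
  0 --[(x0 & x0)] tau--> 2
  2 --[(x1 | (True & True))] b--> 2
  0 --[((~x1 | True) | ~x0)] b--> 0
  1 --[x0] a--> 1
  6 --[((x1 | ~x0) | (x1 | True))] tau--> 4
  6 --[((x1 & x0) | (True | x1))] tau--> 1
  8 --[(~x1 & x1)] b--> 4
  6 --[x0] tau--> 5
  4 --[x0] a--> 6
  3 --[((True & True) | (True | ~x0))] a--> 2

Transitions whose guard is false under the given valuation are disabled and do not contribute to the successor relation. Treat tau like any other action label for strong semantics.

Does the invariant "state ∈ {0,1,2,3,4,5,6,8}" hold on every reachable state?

Answer: INVARIANT VIOLATED at state 7

Trace:
Safe = {0,1,2,3,4,5,6,8}
Reachable = {0,2,3,7}
  0: ✓
  2: ✓
  3: ✓
  7: VIOLATES
witness against invariant: tau·tau → 7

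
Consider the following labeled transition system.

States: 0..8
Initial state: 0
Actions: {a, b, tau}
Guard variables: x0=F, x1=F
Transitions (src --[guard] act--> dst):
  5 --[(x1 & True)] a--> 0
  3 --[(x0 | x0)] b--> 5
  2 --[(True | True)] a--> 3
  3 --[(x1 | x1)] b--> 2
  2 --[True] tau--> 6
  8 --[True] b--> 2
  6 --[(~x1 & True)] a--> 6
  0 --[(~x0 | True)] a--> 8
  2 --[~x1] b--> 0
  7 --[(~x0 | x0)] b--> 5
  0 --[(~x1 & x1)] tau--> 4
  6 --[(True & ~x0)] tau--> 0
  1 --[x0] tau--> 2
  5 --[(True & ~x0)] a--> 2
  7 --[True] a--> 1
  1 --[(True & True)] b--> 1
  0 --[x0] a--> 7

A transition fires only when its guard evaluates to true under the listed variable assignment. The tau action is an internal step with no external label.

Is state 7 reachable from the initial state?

Answer: UNREACHABLE

Trace:
After dropping false guards: 11 live edges.
Layer 0: {0}
Layer 1: {8}  cumulative {0,8}
Layer 2: {2}  cumulative {0,2,8}
Layer 3: {3,6}  cumulative {0,2,3,6,8}
R = {0,2,3,6,8}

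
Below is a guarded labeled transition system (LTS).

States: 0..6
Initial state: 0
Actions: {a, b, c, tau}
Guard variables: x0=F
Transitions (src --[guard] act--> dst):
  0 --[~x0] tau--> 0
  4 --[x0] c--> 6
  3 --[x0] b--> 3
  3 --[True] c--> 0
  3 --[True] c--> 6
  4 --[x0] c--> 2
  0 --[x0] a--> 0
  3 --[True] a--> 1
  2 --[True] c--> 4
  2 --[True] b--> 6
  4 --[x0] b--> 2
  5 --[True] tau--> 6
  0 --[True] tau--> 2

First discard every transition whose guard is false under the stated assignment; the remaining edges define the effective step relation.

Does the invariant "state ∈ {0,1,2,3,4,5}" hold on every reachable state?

Answer: INVARIANT VIOLATED at state 6

Trace:
Safe = {0,1,2,3,4,5}
Reach set: {0,2,4,6}
  0: ok
  2: ok
  4: ok
  6: outside
reach 6 via tau·b — violates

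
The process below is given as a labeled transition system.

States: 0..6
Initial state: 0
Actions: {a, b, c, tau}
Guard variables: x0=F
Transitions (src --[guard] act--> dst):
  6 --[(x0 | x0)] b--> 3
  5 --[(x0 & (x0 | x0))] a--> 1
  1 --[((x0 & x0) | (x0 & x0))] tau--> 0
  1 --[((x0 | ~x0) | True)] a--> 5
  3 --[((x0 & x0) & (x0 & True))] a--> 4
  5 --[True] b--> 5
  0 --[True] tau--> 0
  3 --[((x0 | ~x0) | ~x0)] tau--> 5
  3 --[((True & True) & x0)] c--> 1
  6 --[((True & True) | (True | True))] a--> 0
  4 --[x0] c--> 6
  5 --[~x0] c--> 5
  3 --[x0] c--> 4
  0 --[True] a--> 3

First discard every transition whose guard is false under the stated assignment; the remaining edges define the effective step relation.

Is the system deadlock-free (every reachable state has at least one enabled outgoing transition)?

Answer: DEADLOCK-FREE

Analysis:
Reach set: {0,3,5}
  0: a→3  tau→0  [deg 2]
  3: tau→5  [deg 1]
  5: b→5  c→5  [deg 2]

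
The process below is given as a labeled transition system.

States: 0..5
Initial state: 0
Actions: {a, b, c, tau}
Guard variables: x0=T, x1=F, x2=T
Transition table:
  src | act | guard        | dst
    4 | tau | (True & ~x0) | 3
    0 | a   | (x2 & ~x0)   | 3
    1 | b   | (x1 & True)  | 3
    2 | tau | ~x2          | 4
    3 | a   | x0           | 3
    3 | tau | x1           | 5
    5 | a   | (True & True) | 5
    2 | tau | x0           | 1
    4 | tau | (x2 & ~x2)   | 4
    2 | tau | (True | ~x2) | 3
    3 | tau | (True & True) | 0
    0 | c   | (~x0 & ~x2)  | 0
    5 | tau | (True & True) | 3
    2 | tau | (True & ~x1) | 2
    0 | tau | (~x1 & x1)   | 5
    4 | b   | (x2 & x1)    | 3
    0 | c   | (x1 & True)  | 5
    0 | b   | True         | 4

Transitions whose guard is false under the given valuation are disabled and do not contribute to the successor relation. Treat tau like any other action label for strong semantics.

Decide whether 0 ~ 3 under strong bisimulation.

Refine partition for ~:
  π0 = {{0,1,2,3,4,5}}
  π1 = {{0},{1,4},{2},{3,5}}
  π2 = {{0},{1,4},{2},{3},{5}}
5 equivalence class(es) (converged in 3)
class of 0: {0}; class of 3: {3}

Answer: NOT BISIMILAR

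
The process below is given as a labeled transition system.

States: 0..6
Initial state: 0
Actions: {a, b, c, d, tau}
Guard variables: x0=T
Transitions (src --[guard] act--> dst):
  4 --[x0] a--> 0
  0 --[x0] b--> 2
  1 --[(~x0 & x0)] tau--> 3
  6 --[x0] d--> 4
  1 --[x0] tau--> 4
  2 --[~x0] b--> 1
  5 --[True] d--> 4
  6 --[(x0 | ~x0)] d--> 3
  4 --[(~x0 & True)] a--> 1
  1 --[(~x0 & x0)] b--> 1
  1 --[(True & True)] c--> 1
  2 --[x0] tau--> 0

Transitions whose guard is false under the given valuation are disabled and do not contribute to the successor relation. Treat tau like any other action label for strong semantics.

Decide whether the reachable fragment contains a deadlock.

Reachable = {0,2}
  0: b→2  [1 exit(s)]
  2: tau→0  [1 exit(s)]

Answer: DEADLOCK-FREE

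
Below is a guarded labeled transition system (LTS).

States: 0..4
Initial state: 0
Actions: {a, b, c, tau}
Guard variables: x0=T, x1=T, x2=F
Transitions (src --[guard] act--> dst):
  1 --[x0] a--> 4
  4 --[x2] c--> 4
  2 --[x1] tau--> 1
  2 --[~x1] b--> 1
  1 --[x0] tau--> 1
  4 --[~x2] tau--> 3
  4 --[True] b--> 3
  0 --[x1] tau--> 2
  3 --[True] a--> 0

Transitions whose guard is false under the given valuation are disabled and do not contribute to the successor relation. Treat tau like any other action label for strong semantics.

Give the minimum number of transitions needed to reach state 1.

BFS to 1:
  Layer 0: {0}
  Layer 1: {2}
  Layer 2: {1}
1 enters at depth 2; path tau·tau

Answer: 2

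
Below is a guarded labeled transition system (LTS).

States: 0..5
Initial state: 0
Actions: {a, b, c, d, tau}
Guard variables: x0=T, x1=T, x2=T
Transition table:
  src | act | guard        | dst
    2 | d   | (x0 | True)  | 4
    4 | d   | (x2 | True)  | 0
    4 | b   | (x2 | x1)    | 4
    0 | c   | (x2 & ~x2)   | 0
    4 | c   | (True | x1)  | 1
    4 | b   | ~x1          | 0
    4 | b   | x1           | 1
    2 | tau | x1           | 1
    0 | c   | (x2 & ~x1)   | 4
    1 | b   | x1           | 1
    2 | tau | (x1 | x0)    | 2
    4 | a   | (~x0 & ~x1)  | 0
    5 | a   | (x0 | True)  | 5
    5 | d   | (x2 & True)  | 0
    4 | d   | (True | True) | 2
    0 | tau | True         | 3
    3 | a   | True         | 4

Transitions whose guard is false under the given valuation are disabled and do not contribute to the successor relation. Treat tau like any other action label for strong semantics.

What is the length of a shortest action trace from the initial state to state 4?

Answer: 2

Working:
Breadth-first toward 4:
  Layer 0: {0}
  Layer 1: {3}
  Layer 2: {4}
4 enters at depth 2; path tau·a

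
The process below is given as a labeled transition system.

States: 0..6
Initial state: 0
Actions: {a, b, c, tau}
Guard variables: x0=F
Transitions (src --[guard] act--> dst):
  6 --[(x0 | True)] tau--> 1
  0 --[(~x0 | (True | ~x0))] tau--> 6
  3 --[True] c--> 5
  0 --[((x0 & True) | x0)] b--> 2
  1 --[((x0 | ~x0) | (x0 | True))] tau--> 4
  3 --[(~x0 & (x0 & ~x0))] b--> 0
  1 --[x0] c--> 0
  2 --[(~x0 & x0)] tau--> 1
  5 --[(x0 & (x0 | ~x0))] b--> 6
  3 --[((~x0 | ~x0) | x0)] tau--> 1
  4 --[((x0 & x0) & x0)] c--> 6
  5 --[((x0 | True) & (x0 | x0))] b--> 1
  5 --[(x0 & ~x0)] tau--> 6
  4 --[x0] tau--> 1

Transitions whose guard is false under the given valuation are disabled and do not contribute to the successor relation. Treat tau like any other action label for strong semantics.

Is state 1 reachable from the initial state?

Answer: REACHABLE

Working:
5 transition(s) survive guard evaluation.
depth 0: {0}
depth 1: {6}  now seen {0,6}
depth 2: {1}  now seen {0,1,6}
depth 3: {4}  now seen {0,1,4,6}
Reach set: {0,1,4,6}
trace reaching 1: tau·tau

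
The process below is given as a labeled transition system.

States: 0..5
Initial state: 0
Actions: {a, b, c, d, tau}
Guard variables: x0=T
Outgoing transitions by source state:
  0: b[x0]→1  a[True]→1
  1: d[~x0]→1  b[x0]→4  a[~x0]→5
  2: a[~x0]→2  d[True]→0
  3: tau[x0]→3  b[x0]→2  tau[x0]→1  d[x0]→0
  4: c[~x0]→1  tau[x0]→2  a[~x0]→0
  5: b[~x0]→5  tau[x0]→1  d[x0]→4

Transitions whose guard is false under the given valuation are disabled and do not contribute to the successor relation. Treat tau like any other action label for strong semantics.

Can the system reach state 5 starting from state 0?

Guard filter leaves 11 enabled edge(s).
depth 0: {0}
depth 1: {1}  now seen {0,1}
depth 2: {4}  now seen {0,1,4}
depth 3: {2}  now seen {0,1,2,4}
Reachable = {0,1,2,4}

Answer: UNREACHABLE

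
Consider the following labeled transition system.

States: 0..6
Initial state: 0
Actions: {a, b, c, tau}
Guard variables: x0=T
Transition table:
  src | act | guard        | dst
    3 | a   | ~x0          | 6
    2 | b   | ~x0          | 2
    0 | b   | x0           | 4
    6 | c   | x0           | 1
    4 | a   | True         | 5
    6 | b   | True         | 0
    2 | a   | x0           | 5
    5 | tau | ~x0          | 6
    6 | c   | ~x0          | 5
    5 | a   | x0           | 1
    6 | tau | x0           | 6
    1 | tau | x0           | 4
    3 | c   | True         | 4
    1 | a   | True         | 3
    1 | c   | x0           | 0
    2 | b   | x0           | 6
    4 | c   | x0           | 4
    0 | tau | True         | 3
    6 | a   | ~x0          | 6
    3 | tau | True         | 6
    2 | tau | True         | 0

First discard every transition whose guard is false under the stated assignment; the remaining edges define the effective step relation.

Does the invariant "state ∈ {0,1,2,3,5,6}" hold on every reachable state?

Answer: INVARIANT VIOLATED at state 4

Analysis:
Safe = {0,1,2,3,5,6}
Reachable = {0,1,3,4,5,6}
  0: safe
  1: safe
  3: safe
  4: VIOLATES
  5: safe
  6: safe
counterexample path to 4: b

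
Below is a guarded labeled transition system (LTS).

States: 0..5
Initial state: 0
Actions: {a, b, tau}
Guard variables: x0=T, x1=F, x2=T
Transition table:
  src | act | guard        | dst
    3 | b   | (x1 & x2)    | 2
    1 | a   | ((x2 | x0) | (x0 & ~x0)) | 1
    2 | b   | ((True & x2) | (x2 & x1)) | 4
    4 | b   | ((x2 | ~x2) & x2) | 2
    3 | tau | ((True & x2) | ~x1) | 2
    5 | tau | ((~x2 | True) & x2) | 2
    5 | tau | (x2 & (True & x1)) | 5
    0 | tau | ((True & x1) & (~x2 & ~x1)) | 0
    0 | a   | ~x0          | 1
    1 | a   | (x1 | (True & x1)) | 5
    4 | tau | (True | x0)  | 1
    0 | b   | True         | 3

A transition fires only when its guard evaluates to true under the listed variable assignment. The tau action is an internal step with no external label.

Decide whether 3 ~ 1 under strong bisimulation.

Compute ~ classes (split until stable):
  round 0: {{0,1,2,3,4,5}}
  round 1: {{0,2},{1},{3,5},{4}}
  round 2: {{0},{1},{2},{3,5},{4}}
Fixed point at round 3; 5 class(es).
3∈{3,5}, 1∈{1}

Answer: NOT BISIMILAR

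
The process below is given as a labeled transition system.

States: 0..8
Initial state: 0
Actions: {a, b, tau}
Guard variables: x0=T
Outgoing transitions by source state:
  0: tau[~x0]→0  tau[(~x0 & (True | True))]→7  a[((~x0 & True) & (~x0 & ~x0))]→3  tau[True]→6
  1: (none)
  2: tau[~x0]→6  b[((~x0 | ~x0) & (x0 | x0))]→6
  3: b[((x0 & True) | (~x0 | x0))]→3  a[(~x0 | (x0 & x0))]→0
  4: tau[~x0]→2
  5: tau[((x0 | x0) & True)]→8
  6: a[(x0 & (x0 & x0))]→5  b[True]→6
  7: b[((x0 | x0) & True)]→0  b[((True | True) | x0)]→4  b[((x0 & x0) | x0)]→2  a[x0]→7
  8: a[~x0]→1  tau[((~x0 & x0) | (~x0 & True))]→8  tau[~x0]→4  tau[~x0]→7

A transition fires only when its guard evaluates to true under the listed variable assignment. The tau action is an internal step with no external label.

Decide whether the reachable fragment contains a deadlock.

Reach set: {0,5,6,8}
  0: tau→6  [1 exit(s)]
  5: tau→8  [1 exit(s)]
  6: a→5  b→6  [2 exit(s)]
  8: ∅  [no exit]
trace reaching 8: tau·a·tau

Answer: DEADLOCK at state 8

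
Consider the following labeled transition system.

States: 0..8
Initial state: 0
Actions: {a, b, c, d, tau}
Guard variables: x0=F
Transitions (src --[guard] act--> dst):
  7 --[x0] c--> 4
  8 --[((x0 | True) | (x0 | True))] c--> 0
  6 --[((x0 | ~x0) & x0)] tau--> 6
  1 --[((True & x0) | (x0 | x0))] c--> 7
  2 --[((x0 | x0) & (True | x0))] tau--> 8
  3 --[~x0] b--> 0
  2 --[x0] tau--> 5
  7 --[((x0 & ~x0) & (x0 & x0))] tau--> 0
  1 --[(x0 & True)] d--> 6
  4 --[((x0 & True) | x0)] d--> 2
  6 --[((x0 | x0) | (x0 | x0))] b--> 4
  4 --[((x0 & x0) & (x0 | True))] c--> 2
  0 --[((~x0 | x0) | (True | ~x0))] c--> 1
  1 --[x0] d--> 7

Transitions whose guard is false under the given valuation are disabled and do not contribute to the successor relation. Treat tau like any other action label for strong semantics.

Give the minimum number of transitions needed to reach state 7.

Answer: UNREACHABLE

Trace:
Breadth-first toward 7:
  L0 = {0}
  L1 = {1}
7 never appears.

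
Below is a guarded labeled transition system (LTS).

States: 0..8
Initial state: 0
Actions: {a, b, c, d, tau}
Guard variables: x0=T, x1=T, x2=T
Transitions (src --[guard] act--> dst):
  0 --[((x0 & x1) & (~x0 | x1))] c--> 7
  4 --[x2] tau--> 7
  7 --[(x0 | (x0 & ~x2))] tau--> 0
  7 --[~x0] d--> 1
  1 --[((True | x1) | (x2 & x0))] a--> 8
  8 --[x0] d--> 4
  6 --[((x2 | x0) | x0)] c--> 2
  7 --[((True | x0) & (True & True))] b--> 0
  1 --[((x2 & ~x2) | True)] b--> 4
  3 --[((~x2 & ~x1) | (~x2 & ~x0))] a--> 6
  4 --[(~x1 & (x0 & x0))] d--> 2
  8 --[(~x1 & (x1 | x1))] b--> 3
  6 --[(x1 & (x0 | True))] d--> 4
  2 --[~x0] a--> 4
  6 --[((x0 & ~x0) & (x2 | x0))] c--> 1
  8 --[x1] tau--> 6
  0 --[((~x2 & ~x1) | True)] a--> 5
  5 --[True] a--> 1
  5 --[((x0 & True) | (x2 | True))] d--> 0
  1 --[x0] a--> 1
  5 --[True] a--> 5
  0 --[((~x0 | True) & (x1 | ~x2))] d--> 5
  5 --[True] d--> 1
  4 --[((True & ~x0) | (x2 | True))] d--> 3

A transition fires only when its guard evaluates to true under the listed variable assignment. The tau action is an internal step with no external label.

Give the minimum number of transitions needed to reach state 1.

Answer: 2

Trace:
Breadth-first toward 1:
  depth 0: {0}
  depth 1: {5,7}
  depth 2: {1}
1 enters at depth 2; path a·a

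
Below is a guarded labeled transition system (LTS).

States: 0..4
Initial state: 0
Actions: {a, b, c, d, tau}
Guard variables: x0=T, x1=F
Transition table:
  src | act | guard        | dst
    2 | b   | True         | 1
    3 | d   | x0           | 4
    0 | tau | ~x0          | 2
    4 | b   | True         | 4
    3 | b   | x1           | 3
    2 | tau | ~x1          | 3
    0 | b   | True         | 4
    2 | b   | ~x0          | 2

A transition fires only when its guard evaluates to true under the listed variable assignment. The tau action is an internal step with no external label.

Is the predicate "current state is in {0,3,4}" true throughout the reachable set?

Allowed set {0,3,4}
Reachable = {0,4}
  0: safe
  4: safe

Answer: INVARIANT HOLDS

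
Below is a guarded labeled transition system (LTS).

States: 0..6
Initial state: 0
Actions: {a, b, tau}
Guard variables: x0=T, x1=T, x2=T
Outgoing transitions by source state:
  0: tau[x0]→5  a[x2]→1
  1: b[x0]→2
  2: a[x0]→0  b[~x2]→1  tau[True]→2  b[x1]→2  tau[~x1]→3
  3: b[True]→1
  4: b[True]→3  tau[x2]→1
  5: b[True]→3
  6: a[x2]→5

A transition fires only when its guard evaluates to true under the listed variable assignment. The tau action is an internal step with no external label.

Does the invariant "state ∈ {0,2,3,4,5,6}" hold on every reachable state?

Allowed set {0,2,3,4,5,6}
Reach set: {0,1,2,3,5}
  0: ✓
  1: ✗ unsafe
  2: ✓
  3: ✓
  5: ✓
witness against invariant: a → 1

Answer: INVARIANT VIOLATED at state 1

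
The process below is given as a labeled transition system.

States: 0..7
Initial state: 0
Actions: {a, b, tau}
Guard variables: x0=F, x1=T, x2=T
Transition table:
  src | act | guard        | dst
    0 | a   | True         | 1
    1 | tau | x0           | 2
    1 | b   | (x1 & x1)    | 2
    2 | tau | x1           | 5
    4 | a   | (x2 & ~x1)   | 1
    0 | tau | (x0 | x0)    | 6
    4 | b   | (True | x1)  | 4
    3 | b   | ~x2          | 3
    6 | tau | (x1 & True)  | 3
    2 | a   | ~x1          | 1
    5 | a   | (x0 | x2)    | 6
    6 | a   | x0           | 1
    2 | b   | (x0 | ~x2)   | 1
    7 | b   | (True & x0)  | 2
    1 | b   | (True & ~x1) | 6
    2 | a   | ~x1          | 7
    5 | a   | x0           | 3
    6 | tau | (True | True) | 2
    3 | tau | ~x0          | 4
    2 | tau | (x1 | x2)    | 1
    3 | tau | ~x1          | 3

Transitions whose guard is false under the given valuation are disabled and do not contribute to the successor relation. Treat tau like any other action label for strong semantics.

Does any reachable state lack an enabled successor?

Reach set: {0,1,2,3,4,5,6}
  0: a→1  [1 out]
  1: b→2  [1 out]
  2: tau→1  tau→5  [2 out]
  3: tau→4  [1 out]
  4: b→4  [1 out]
  5: a→6  [1 out]
  6: tau→2  tau→3  [2 out]

Answer: DEADLOCK-FREE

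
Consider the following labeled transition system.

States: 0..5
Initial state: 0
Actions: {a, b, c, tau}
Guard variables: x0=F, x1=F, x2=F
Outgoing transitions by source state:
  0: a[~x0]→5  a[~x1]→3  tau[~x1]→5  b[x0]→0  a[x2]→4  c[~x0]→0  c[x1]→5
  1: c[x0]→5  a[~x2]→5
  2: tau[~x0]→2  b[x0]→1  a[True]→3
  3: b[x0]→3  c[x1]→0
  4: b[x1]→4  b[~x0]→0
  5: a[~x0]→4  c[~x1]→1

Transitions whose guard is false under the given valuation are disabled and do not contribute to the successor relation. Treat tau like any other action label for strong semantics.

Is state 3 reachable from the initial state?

Answer: REACHABLE

Trace:
10 transition(s) survive guard evaluation.
Layer 0: {0}
Layer 1: {3,5}  cumulative {0,3,5}
Layer 2: {1,4}  cumulative {0,1,3,4,5}
R = {0,1,3,4,5}
trace reaching 3: a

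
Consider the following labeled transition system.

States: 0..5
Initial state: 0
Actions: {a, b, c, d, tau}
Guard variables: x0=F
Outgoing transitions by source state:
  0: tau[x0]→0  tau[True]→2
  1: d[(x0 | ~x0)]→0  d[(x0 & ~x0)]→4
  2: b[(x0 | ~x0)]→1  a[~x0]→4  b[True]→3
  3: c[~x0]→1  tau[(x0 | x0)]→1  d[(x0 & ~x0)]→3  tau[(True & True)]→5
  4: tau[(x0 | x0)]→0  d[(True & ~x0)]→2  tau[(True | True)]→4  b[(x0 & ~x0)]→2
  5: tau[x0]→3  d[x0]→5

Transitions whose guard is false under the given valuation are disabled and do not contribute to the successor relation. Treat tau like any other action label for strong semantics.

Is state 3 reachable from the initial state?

Guard filter leaves 9 enabled edge(s).
depth 0: {0}
depth 1: {2}  total {0,2}
depth 2: {1,3,4}  total {0,1,2,3,4}
depth 3: {5}  total {0,1,2,3,4,5}
Reachable = {0,1,2,3,4,5}
trace reaching 3: tau·b

Answer: REACHABLE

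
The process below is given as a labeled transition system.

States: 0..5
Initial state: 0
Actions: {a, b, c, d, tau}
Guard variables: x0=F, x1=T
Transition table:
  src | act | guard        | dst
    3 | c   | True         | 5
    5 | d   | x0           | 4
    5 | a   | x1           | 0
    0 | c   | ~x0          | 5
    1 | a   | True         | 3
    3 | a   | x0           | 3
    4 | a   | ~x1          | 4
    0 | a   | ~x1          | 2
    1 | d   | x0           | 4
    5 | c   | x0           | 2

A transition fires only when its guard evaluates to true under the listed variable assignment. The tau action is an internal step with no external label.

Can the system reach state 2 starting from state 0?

Answer: UNREACHABLE

Analysis:
Guard filter leaves 4 enabled edge(s).
Layer 0: {0}
Layer 1: {5}  total {0,5}
Reachable = {0,5}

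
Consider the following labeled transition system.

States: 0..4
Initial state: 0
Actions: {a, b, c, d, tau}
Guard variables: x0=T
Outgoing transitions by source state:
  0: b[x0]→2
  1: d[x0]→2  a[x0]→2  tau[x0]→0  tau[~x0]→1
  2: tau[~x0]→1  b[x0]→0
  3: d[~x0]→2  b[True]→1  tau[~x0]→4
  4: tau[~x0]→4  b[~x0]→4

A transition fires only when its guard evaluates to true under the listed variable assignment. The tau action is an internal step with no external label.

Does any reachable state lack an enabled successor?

Reachable = {0,2}
  0: b→2  [1 exit(s)]
  2: b→0  [1 exit(s)]

Answer: DEADLOCK-FREE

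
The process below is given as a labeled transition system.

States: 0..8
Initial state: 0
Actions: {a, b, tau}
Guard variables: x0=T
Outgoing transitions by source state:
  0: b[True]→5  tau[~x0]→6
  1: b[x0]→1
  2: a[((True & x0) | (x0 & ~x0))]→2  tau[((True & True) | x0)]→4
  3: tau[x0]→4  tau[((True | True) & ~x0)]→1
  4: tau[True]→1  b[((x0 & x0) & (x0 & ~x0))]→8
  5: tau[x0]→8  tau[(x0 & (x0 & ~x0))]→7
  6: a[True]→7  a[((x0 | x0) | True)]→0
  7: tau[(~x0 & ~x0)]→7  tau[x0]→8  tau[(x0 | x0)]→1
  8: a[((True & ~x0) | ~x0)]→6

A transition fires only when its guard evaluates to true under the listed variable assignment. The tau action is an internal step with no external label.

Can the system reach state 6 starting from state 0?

Guard filter leaves 11 enabled edge(s).
L0 = {0}
L1 = {5}  now seen {0,5}
L2 = {8}  now seen {0,5,8}
Reachable = {0,5,8}

Answer: UNREACHABLE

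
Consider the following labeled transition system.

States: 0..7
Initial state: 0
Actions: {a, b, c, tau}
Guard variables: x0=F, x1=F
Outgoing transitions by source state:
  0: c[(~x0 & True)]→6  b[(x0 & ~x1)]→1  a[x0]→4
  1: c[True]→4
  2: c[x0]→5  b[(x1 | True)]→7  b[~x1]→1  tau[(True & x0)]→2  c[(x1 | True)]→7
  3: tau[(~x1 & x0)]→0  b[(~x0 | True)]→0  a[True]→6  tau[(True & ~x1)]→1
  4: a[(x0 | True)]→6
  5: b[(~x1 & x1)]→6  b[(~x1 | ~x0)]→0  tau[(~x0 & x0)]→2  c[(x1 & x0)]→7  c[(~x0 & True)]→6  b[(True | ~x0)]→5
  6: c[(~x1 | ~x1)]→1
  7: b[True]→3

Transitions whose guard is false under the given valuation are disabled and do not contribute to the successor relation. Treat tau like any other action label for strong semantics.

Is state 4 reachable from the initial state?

Answer: REACHABLE

Working:
Guard filter leaves 14 enabled edge(s).
depth 0: {0}
depth 1: {6}  total {0,6}
depth 2: {1}  total {0,1,6}
depth 3: {4}  total {0,1,4,6}
Reachable = {0,1,4,6}
trace reaching 4: c·c·c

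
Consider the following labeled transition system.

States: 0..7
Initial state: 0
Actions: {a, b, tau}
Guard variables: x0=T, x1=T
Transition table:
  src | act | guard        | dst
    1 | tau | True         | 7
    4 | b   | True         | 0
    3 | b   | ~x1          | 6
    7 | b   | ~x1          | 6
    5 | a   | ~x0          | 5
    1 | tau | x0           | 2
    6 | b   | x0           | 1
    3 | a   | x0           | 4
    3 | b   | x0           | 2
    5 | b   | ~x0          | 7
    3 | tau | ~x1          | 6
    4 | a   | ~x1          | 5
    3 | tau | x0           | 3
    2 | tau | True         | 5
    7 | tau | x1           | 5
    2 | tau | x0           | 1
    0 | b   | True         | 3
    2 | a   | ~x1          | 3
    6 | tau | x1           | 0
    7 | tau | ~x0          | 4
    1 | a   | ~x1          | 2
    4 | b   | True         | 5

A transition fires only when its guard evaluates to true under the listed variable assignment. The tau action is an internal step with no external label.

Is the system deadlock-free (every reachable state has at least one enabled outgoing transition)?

Answer: DEADLOCK at state 5

Analysis:
Reach set: {0,1,2,3,4,5,7}
  0: b→3  [deg 1]
  1: tau→2  tau→7  [deg 2]
  2: tau→1  tau→5  [deg 2]
  3: a→4  b→2  tau→3  [deg 3]
  4: b→0  b→5  [deg 2]
  5: ∅  [deadlock]
  7: tau→5  [deg 1]
trace reaching 5: b·a·b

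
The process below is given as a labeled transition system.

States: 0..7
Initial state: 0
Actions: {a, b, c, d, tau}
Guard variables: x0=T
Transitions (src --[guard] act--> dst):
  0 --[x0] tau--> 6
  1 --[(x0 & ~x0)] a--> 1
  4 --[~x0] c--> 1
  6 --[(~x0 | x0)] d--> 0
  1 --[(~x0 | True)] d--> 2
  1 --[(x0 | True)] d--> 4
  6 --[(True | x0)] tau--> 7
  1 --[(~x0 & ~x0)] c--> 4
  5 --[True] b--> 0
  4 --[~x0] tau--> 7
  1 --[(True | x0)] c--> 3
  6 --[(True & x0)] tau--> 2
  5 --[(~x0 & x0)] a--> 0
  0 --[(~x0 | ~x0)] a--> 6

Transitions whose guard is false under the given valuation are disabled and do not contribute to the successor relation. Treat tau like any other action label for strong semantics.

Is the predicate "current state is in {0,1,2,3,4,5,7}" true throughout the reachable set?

Allowed set {0,1,2,3,4,5,7}
Reachable = {0,2,6,7}
  0: ✓
  2: ✓
  6: VIOLATES
  7: ✓
witness against invariant: tau → 6

Answer: INVARIANT VIOLATED at state 6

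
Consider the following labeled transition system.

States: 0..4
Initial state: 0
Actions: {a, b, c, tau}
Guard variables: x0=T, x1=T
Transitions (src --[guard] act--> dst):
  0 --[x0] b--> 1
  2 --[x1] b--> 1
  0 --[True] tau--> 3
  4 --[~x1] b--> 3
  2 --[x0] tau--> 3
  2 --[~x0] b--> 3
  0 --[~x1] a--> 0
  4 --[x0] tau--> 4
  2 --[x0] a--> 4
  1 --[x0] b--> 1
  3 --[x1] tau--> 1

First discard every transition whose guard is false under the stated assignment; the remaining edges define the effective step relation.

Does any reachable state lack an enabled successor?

Answer: DEADLOCK-FREE

Working:
Reachable = {0,1,3}
  0: b→1  tau→3  [2 out]
  1: b→1  [1 out]
  3: tau→1  [1 out]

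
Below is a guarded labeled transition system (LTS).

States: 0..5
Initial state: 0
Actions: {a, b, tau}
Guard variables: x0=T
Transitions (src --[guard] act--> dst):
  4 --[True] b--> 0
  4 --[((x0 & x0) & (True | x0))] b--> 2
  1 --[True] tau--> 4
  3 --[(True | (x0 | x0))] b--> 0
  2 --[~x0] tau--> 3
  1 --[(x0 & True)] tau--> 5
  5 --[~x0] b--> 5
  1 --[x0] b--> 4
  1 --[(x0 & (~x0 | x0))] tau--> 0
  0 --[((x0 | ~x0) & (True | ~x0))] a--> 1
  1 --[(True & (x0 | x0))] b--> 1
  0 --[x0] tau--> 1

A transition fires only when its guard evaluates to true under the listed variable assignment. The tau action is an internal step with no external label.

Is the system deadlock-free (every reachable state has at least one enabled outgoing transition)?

Answer: DEADLOCK at state 2

Working:
R = {0,1,2,4,5}
  0: a→1  tau→1  [2 out]
  1: b→1  b→4  tau→0  tau→4  tau→5  [5 out]
  2: ∅  [no exit]
  4: b→0  b→2  [2 out]
  5: ∅  [no exit]
trace reaching 2: a·tau·b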